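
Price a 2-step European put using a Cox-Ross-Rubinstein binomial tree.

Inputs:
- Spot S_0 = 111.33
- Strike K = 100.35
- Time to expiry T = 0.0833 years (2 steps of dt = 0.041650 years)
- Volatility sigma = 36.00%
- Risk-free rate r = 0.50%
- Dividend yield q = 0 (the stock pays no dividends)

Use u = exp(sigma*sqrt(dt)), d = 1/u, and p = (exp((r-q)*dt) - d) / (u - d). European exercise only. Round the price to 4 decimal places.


dt = T/N = 0.041650
u = exp(sigma*sqrt(dt)) = 1.076236; d = 1/u = 0.929164
p = (exp((r-q)*dt) - d) / (u - d) = 0.483057
Discount per step: exp(-r*dt) = 0.999792
Stock lattice S(k, i) with i counting down-moves:
  k=0: S(0,0) = 111.3300
  k=1: S(1,0) = 119.8174; S(1,1) = 103.4438
  k=2: S(2,0) = 128.9518; S(2,1) = 111.3300; S(2,2) = 96.1163
Terminal payoffs V(N, i) = max(K - S_T, 0):
  V(2,0) = 0.000000; V(2,1) = 0.000000; V(2,2) = 4.233714
Backward induction: V(k, i) = exp(-r*dt) * [p * V(k+1, i) + (1-p) * V(k+1, i+1)].
  V(1,0) = exp(-r*dt) * [p*0.000000 + (1-p)*0.000000] = 0.000000
  V(1,1) = exp(-r*dt) * [p*0.000000 + (1-p)*4.233714] = 2.188133
  V(0,0) = exp(-r*dt) * [p*0.000000 + (1-p)*2.188133] = 1.130905

Answer: Price = V(0,0) = 1.1309


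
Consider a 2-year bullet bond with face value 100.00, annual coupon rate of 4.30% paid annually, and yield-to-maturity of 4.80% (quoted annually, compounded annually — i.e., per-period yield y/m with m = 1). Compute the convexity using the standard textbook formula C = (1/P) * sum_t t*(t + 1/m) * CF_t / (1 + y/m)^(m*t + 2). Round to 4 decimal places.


Coupon per period c = face * coupon_rate / m = 4.300000
Periods per year m = 1; per-period yield y/m = 0.048000
Number of cashflows N = 2
Cashflows (t years, CF_t, discount factor 1/(1+y/m)^(m*t), PV):
  t = 1.0000: CF_t = 4.300000, DF = 0.954198, PV = 4.103053
  t = 2.0000: CF_t = 104.300000, DF = 0.910495, PV = 94.964600
Price P = sum_t PV_t = 99.067653
Convexity numerator sum_t t*(t + 1/m) * CF_t / (1+y/m)^(m*t + 2):
  t = 1.0000: term = 7.471617
  t = 2.0000: term = 518.788605
Convexity = (1/P) * sum = 526.260222 / 99.067653 = 5.312130

Answer: Convexity = 5.3121


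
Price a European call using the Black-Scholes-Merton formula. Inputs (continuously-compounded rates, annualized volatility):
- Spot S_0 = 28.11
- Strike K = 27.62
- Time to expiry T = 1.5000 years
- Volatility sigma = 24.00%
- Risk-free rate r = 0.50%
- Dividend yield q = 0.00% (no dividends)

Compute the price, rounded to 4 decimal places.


Answer: Price = 3.6037

Derivation:
d1 = (ln(S/K) + (r - q + 0.5*sigma^2) * T) / (sigma * sqrt(T)) = 0.23231109
d2 = d1 - sigma * sqrt(T) = -0.06162768
exp(-rT) = 0.99252805; exp(-qT) = 1.00000000
C = S_0 * exp(-qT) * N(d1) - K * exp(-rT) * N(d2)
N(d1) = 0.59185180; N(d2) = 0.47542967
C = 28.1100 * 1.00000000 * 0.59185180 - 27.6200 * 0.99252805 * 0.47542967 = 3.6037


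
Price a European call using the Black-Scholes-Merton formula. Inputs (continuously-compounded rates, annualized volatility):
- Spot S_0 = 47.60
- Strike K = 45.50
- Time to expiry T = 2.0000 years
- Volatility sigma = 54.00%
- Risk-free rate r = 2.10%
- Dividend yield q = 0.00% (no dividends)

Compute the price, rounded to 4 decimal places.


d1 = (ln(S/K) + (r - q + 0.5*sigma^2) * T) / (sigma * sqrt(T)) = 0.49591813
d2 = d1 - sigma * sqrt(T) = -0.26775720
exp(-rT) = 0.95886978; exp(-qT) = 1.00000000
C = S_0 * exp(-qT) * N(d1) - K * exp(-rT) * N(d2)
N(d1) = 0.69002391; N(d2) = 0.39444311
C = 47.6000 * 1.00000000 * 0.69002391 - 45.5000 * 0.95886978 * 0.39444311 = 15.6361

Answer: Price = 15.6361


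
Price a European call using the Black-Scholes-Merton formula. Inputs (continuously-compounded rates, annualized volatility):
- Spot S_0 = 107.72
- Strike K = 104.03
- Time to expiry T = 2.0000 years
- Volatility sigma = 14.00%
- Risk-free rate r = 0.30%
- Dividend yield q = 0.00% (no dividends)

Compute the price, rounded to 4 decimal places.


d1 = (ln(S/K) + (r - q + 0.5*sigma^2) * T) / (sigma * sqrt(T)) = 0.30534865
d2 = d1 - sigma * sqrt(T) = 0.10735875
exp(-rT) = 0.99401796; exp(-qT) = 1.00000000
C = S_0 * exp(-qT) * N(d1) - K * exp(-rT) * N(d2)
N(d1) = 0.61994969; N(d2) = 0.54274781
C = 107.7200 * 1.00000000 * 0.61994969 - 104.0300 * 0.99401796 * 0.54274781 = 10.6567

Answer: Price = 10.6567


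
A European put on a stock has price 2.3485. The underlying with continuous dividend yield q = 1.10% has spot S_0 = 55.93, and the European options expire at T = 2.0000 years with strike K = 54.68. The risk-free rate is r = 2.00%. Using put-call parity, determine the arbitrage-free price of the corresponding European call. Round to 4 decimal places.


Answer: Call price = 4.5255

Derivation:
Put-call parity: C - P = S_0 * exp(-qT) - K * exp(-rT).
S_0 * exp(-qT) = 55.9300 * 0.97824024 = 54.71297635
K * exp(-rT) = 54.6800 * 0.96078944 = 52.53596653
C = P + S*exp(-qT) - K*exp(-rT)
C = 2.3485 + 54.71297635 - 52.53596653 = 4.5255


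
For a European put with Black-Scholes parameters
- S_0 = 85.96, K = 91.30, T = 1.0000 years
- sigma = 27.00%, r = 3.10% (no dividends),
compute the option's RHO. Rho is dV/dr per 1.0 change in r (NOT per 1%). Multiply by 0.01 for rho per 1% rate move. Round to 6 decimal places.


d1 = 0.0265973488; d2 = -0.2434026512
phi(d1) = 0.3988011957; exp(-qT) = 1.0000000000; exp(-rT) = 0.9694755731
N(-d2) = 0.5961532549
Rho = -K*T*exp(-rT)*N(-d2) = -91.3000 * 1.0000 * 0.9694755731 * 0.5961532549 = -52.767384

Answer: Rho = -52.767384


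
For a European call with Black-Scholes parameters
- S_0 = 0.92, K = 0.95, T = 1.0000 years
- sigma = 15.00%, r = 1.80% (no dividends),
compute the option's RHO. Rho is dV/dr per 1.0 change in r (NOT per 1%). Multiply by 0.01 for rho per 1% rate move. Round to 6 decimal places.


Answer: Rho = 0.403946

Derivation:
d1 = -0.0189220970; d2 = -0.1689220970
phi(d1) = 0.3988708670; exp(-qT) = 1.0000000000; exp(-rT) = 0.9821610324
N(d2) = 0.4329289590
Rho = K*T*exp(-rT)*N(d2) = 0.9500 * 1.0000 * 0.9821610324 * 0.4329289590 = 0.403946


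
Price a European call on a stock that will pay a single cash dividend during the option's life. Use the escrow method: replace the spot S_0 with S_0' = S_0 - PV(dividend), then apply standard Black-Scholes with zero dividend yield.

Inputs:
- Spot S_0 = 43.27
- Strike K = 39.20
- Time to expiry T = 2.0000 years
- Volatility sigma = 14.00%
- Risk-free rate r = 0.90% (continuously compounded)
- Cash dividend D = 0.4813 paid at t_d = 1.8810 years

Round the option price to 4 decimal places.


Answer: Price = 5.7985

Derivation:
PV(D) = D * exp(-r * t_d) = 0.4813 * 0.98321349 = 0.47322065
S_0' = S_0 - PV(D) = 43.2700 - 0.47322065 = 42.79677935
d1 = (ln(S_0'/K) + (r + sigma^2/2)*T) / (sigma*sqrt(T)) = 0.63329546
d2 = d1 - sigma*sqrt(T) = 0.43530556
exp(-rT) = 0.98216103
N(d1) = 0.73672964; N(d2) = 0.66832968
C = S_0' * N(d1) - K * exp(-rT) * N(d2) = 42.79677935 * 0.73672964 - 39.2000 * 0.98216103 * 0.66832968 = 5.7985


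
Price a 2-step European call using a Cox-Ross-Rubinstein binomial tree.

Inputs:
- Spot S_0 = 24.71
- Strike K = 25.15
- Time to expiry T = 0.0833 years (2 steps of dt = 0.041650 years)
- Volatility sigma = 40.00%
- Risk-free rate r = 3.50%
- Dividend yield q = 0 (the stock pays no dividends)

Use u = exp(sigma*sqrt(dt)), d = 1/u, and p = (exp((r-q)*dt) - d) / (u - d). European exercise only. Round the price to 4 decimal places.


dt = T/N = 0.041650
u = exp(sigma*sqrt(dt)) = 1.085058; d = 1/u = 0.921610
p = (exp((r-q)*dt) - d) / (u - d) = 0.488528
Discount per step: exp(-r*dt) = 0.998543
Stock lattice S(k, i) with i counting down-moves:
  k=0: S(0,0) = 24.7100
  k=1: S(1,0) = 26.8118; S(1,1) = 22.7730
  k=2: S(2,0) = 29.0923; S(2,1) = 24.7100; S(2,2) = 20.9878
Terminal payoffs V(N, i) = max(S_T - K, 0):
  V(2,0) = 3.942333; V(2,1) = 0.000000; V(2,2) = 0.000000
Backward induction: V(k, i) = exp(-r*dt) * [p * V(k+1, i) + (1-p) * V(k+1, i+1)].
  V(1,0) = exp(-r*dt) * [p*3.942333 + (1-p)*0.000000] = 1.923136
  V(1,1) = exp(-r*dt) * [p*0.000000 + (1-p)*0.000000] = 0.000000
  V(0,0) = exp(-r*dt) * [p*1.923136 + (1-p)*0.000000] = 0.938137

Answer: Price = V(0,0) = 0.9381


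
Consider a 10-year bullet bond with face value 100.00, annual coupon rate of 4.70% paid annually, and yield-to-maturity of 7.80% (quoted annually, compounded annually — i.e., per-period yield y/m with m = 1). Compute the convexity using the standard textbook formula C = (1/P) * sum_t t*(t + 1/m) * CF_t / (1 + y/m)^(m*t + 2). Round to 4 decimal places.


Answer: Convexity = 69.2795

Derivation:
Coupon per period c = face * coupon_rate / m = 4.700000
Periods per year m = 1; per-period yield y/m = 0.078000
Number of cashflows N = 10
Cashflows (t years, CF_t, discount factor 1/(1+y/m)^(m*t), PV):
  t = 1.0000: CF_t = 4.700000, DF = 0.927644, PV = 4.359926
  t = 2.0000: CF_t = 4.700000, DF = 0.860523, PV = 4.044458
  t = 3.0000: CF_t = 4.700000, DF = 0.798259, PV = 3.751816
  t = 4.0000: CF_t = 4.700000, DF = 0.740500, PV = 3.480349
  t = 5.0000: CF_t = 4.700000, DF = 0.686920, PV = 3.228524
  t = 6.0000: CF_t = 4.700000, DF = 0.637217, PV = 2.994920
  t = 7.0000: CF_t = 4.700000, DF = 0.591111, PV = 2.778219
  t = 8.0000: CF_t = 4.700000, DF = 0.548340, PV = 2.577198
  t = 9.0000: CF_t = 4.700000, DF = 0.508664, PV = 2.390722
  t = 10.0000: CF_t = 104.700000, DF = 0.471859, PV = 49.403654
Price P = sum_t PV_t = 79.009787
Convexity numerator sum_t t*(t + 1/m) * CF_t / (1+y/m)^(m*t + 2):
  t = 1.0000: term = 7.503633
  t = 2.0000: term = 20.882095
  t = 3.0000: term = 38.742291
  t = 4.0000: term = 59.898409
  t = 5.0000: term = 83.346581
  t = 6.0000: term = 108.242312
  t = 7.0000: term = 133.880411
  t = 8.0000: term = 159.677140
  t = 9.0000: term = 185.154383
  t = 10.0000: term = 4676.427833
Convexity = (1/P) * sum = 5473.755088 / 79.009787 = 69.279456


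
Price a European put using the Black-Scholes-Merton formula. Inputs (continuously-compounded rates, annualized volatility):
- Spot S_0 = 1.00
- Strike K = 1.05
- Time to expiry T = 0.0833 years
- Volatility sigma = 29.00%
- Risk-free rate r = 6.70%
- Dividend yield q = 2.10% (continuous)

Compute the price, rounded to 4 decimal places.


d1 = (ln(S/K) + (r - q + 0.5*sigma^2) * T) / (sigma * sqrt(T)) = -0.49529358
d2 = d1 - sigma * sqrt(T) = -0.57899262
exp(-rT) = 0.99443445; exp(-qT) = 0.99825223
P = K * exp(-rT) * N(-d2) - S_0 * exp(-qT) * N(-d1)
N(-d1) = 0.68980355; N(-d2) = 0.71870292
P = 1.0500 * 0.99443445 * 0.71870292 - 1.0000 * 0.99825223 * 0.68980355 = 0.0618

Answer: Price = 0.0618


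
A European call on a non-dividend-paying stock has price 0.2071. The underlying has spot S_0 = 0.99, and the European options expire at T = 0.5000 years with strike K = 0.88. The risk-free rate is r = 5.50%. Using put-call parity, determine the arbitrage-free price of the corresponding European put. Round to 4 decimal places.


Answer: Put price = 0.0732

Derivation:
Put-call parity: C - P = S_0 * exp(-qT) - K * exp(-rT).
S_0 * exp(-qT) = 0.9900 * 1.00000000 = 0.99000000
K * exp(-rT) = 0.8800 * 0.97287468 = 0.85612972
P = C - S*exp(-qT) + K*exp(-rT)
P = 0.2071 - 0.99000000 + 0.85612972 = 0.0732


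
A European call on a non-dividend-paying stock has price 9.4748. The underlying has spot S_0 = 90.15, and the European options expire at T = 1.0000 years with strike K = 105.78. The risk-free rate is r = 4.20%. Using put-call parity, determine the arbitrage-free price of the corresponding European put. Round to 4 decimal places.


Put-call parity: C - P = S_0 * exp(-qT) - K * exp(-rT).
S_0 * exp(-qT) = 90.1500 * 1.00000000 = 90.15000000
K * exp(-rT) = 105.7800 * 0.95886978 = 101.42924539
P = C - S*exp(-qT) + K*exp(-rT)
P = 9.4748 - 90.15000000 + 101.42924539 = 20.7540

Answer: Put price = 20.7540


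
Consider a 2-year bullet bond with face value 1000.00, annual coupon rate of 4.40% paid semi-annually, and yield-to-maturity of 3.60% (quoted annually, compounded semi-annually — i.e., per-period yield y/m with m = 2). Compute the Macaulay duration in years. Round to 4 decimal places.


Coupon per period c = face * coupon_rate / m = 22.000000
Periods per year m = 2; per-period yield y/m = 0.018000
Number of cashflows N = 4
Cashflows (t years, CF_t, discount factor 1/(1+y/m)^(m*t), PV):
  t = 0.5000: CF_t = 22.000000, DF = 0.982318, PV = 21.611002
  t = 1.0000: CF_t = 22.000000, DF = 0.964949, PV = 21.228882
  t = 1.5000: CF_t = 22.000000, DF = 0.947887, PV = 20.853519
  t = 2.0000: CF_t = 1022.000000, DF = 0.931127, PV = 951.611724
Price P = sum_t PV_t = 1015.305126
Macaulay numerator sum_t t * PV_t:
  t * PV_t at t = 0.5000: 10.805501
  t * PV_t at t = 1.0000: 21.228882
  t * PV_t at t = 1.5000: 31.280278
  t * PV_t at t = 2.0000: 1903.223447
Macaulay duration D = (sum_t t * PV_t) / P = 1966.538108 / 1015.305126 = 1.936894

Answer: Macaulay duration = 1.9369 years


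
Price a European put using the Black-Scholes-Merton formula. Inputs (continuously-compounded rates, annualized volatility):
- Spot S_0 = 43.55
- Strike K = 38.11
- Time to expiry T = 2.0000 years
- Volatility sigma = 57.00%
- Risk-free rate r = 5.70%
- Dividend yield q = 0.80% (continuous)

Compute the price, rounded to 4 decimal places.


d1 = (ln(S/K) + (r - q + 0.5*sigma^2) * T) / (sigma * sqrt(T)) = 0.69015233
d2 = d1 - sigma * sqrt(T) = -0.11594940
exp(-rT) = 0.89225796; exp(-qT) = 0.98412732
P = K * exp(-rT) * N(-d2) - S_0 * exp(-qT) * N(-d1)
N(-d1) = 0.24504920; N(-d2) = 0.54615368
P = 38.1100 * 0.89225796 * 0.54615368 - 43.5500 * 0.98412732 * 0.24504920 = 8.0689

Answer: Price = 8.0689


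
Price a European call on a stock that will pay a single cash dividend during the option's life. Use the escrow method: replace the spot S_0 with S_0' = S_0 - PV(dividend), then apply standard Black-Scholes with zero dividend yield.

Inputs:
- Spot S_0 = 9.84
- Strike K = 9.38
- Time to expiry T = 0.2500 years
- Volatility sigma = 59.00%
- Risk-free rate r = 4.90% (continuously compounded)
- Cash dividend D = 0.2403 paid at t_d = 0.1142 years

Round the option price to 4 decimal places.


PV(D) = D * exp(-r * t_d) = 0.2403 * 0.99441983 = 0.23895908
S_0' = S_0 - PV(D) = 9.8400 - 0.23895908 = 9.60104092
d1 = (ln(S_0'/K) + (r + sigma^2/2)*T) / (sigma*sqrt(T)) = 0.26798054
d2 = d1 - sigma*sqrt(T) = -0.02701946
exp(-rT) = 0.98782473
N(d1) = 0.60564285; N(d2) = 0.48922211
C = S_0' * N(d1) - K * exp(-rT) * N(d2) = 9.60104092 * 0.60564285 - 9.3800 * 0.98782473 * 0.48922211 = 1.2818

Answer: Price = 1.2818


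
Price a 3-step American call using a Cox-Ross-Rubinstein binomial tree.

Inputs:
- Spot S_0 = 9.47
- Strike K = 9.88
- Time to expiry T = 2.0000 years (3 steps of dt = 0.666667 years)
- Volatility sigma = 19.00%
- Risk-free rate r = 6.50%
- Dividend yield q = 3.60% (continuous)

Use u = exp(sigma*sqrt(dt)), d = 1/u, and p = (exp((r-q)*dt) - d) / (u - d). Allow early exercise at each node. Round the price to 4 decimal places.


dt = T/N = 0.666667
u = exp(sigma*sqrt(dt)) = 1.167815; d = 1/u = 0.856300
p = (exp((r-q)*dt) - d) / (u - d) = 0.523960
Discount per step: exp(-r*dt) = 0.957592
Stock lattice S(k, i) with i counting down-moves:
  k=0: S(0,0) = 9.4700
  k=1: S(1,0) = 11.0592; S(1,1) = 8.1092
  k=2: S(2,0) = 12.9151; S(2,1) = 9.4700; S(2,2) = 6.9439
  k=3: S(3,0) = 15.0825; S(3,1) = 11.0592; S(3,2) = 8.1092; S(3,3) = 5.9460
Terminal payoffs V(N, i) = max(S_T - K, 0):
  V(3,0) = 5.202452; V(3,1) = 1.179207; V(3,2) = 0.000000; V(3,3) = 0.000000
Backward induction: V(k, i) = exp(-r*dt) * [p * V(k+1, i) + (1-p) * V(k+1, i+1)]; then take max(V_cont, immediate exercise) for American.
  V(2,0) = exp(-r*dt) * [p*5.202452 + (1-p)*1.179207] = 3.147823; exercise = 3.035106; V(2,0) = max -> 3.147823
  V(2,1) = exp(-r*dt) * [p*1.179207 + (1-p)*0.000000] = 0.591655; exercise = 0.000000; V(2,1) = max -> 0.591655
  V(2,2) = exp(-r*dt) * [p*0.000000 + (1-p)*0.000000] = 0.000000; exercise = 0.000000; V(2,2) = max -> 0.000000
  V(1,0) = exp(-r*dt) * [p*3.147823 + (1-p)*0.591655] = 1.849096; exercise = 1.179207; V(1,0) = max -> 1.849096
  V(1,1) = exp(-r*dt) * [p*0.591655 + (1-p)*0.000000] = 0.296857; exercise = 0.000000; V(1,1) = max -> 0.296857
  V(0,0) = exp(-r*dt) * [p*1.849096 + (1-p)*0.296857] = 1.063089; exercise = 0.000000; V(0,0) = max -> 1.063089

Answer: Price = V(0,0) = 1.0631


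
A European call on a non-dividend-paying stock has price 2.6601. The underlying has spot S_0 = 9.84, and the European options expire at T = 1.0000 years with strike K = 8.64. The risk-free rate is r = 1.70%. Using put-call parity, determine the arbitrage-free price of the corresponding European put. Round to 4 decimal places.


Answer: Put price = 1.3145

Derivation:
Put-call parity: C - P = S_0 * exp(-qT) - K * exp(-rT).
S_0 * exp(-qT) = 9.8400 * 1.00000000 = 9.84000000
K * exp(-rT) = 8.6400 * 0.98314368 = 8.49436144
P = C - S*exp(-qT) + K*exp(-rT)
P = 2.6601 - 9.84000000 + 8.49436144 = 1.3145


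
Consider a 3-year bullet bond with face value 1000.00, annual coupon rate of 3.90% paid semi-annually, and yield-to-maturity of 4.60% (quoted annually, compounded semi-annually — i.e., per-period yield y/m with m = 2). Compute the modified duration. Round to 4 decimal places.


Coupon per period c = face * coupon_rate / m = 19.500000
Periods per year m = 2; per-period yield y/m = 0.023000
Number of cashflows N = 6
Cashflows (t years, CF_t, discount factor 1/(1+y/m)^(m*t), PV):
  t = 0.5000: CF_t = 19.500000, DF = 0.977517, PV = 19.061584
  t = 1.0000: CF_t = 19.500000, DF = 0.955540, PV = 18.633024
  t = 1.5000: CF_t = 19.500000, DF = 0.934056, PV = 18.214100
  t = 2.0000: CF_t = 19.500000, DF = 0.913056, PV = 17.804594
  t = 2.5000: CF_t = 19.500000, DF = 0.892528, PV = 17.404295
  t = 3.0000: CF_t = 1019.500000, DF = 0.872461, PV = 889.474348
Price P = sum_t PV_t = 980.591945
First compute Macaulay numerator sum_t t * PV_t:
  t * PV_t at t = 0.5000: 9.530792
  t * PV_t at t = 1.0000: 18.633024
  t * PV_t at t = 1.5000: 27.321150
  t * PV_t at t = 2.0000: 35.609188
  t * PV_t at t = 2.5000: 43.510738
  t * PV_t at t = 3.0000: 2668.423044
Macaulay duration D = 2803.027936 / 980.591945 = 2.858506
Modified duration = D / (1 + y/m) = 2.858506 / (1 + 0.023000) = 2.794238

Answer: Modified duration = 2.7942


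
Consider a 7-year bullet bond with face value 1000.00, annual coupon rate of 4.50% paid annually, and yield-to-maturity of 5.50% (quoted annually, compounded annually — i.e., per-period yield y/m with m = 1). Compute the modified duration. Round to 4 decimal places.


Answer: Modified duration = 5.8091

Derivation:
Coupon per period c = face * coupon_rate / m = 45.000000
Periods per year m = 1; per-period yield y/m = 0.055000
Number of cashflows N = 7
Cashflows (t years, CF_t, discount factor 1/(1+y/m)^(m*t), PV):
  t = 1.0000: CF_t = 45.000000, DF = 0.947867, PV = 42.654028
  t = 2.0000: CF_t = 45.000000, DF = 0.898452, PV = 40.430359
  t = 3.0000: CF_t = 45.000000, DF = 0.851614, PV = 38.322615
  t = 4.0000: CF_t = 45.000000, DF = 0.807217, PV = 36.324753
  t = 5.0000: CF_t = 45.000000, DF = 0.765134, PV = 34.431046
  t = 6.0000: CF_t = 45.000000, DF = 0.725246, PV = 32.636062
  t = 7.0000: CF_t = 1045.000000, DF = 0.687437, PV = 718.371465
Price P = sum_t PV_t = 943.170329
First compute Macaulay numerator sum_t t * PV_t:
  t * PV_t at t = 1.0000: 42.654028
  t * PV_t at t = 2.0000: 80.860717
  t * PV_t at t = 3.0000: 114.967845
  t * PV_t at t = 4.0000: 145.299014
  t * PV_t at t = 5.0000: 172.155230
  t * PV_t at t = 6.0000: 195.816375
  t * PV_t at t = 7.0000: 5028.600255
Macaulay duration D = 5780.353463 / 943.170329 = 6.128642
Modified duration = D / (1 + y/m) = 6.128642 / (1 + 0.055000) = 5.809140


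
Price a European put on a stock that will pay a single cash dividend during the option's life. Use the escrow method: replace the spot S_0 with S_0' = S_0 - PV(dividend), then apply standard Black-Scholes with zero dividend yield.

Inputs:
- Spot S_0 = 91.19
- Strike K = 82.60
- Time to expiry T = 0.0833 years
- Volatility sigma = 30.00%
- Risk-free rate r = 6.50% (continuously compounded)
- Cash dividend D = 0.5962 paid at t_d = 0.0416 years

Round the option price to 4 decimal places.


Answer: Price = 0.4830

Derivation:
PV(D) = D * exp(-r * t_d) = 0.5962 * 0.99729965 = 0.59459005
S_0' = S_0 - PV(D) = 91.1900 - 0.59459005 = 90.59540995
d1 = (ln(S_0'/K) + (r + sigma^2/2)*T) / (sigma*sqrt(T)) = 1.17291231
d2 = d1 - sigma*sqrt(T) = 1.08632709
exp(-rT) = 0.99460013
N(-d1) = 0.12041549; N(-d2) = 0.13866715
P = K * exp(-rT) * N(-d2) - S_0' * N(-d1) = 82.6000 * 0.99460013 * 0.13866715 - 90.59540995 * 0.12041549 = 0.4830


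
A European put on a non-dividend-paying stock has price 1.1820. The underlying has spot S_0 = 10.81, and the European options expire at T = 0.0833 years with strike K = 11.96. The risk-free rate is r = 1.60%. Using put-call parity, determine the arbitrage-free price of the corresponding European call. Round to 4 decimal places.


Answer: Call price = 0.0479

Derivation:
Put-call parity: C - P = S_0 * exp(-qT) - K * exp(-rT).
S_0 * exp(-qT) = 10.8100 * 1.00000000 = 10.81000000
K * exp(-rT) = 11.9600 * 0.99866809 = 11.94407033
C = P + S*exp(-qT) - K*exp(-rT)
C = 1.1820 + 10.81000000 - 11.94407033 = 0.0479


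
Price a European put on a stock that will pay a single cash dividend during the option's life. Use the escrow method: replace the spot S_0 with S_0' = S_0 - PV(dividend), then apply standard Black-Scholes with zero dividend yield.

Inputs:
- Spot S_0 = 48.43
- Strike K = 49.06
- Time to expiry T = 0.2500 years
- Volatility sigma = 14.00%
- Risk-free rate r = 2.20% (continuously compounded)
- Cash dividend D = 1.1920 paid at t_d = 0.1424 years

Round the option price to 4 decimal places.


Answer: Price = 2.2551

Derivation:
PV(D) = D * exp(-r * t_d) = 1.1920 * 0.99687210 = 1.18827155
S_0' = S_0 - PV(D) = 48.4300 - 1.18827155 = 47.24172845
d1 = (ln(S_0'/K) + (r + sigma^2/2)*T) / (sigma*sqrt(T)) = -0.42594942
d2 = d1 - sigma*sqrt(T) = -0.49594942
exp(-rT) = 0.99451510
N(-d1) = 0.66492765; N(-d2) = 0.69003495
P = K * exp(-rT) * N(-d2) - S_0' * N(-d1) = 49.0600 * 0.99451510 * 0.69003495 - 47.24172845 * 0.66492765 = 2.2551


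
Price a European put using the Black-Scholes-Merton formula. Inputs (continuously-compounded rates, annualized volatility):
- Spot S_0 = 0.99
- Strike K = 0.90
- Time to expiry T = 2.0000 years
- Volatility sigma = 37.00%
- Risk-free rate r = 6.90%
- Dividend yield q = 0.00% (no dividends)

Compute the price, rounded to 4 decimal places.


d1 = (ln(S/K) + (r - q + 0.5*sigma^2) * T) / (sigma * sqrt(T)) = 0.70750846
d2 = d1 - sigma * sqrt(T) = 0.18424944
exp(-rT) = 0.87109869; exp(-qT) = 1.00000000
P = K * exp(-rT) * N(-d2) - S_0 * exp(-qT) * N(-d1)
N(-d1) = 0.23962528; N(-d2) = 0.42690889
P = 0.9000 * 0.87109869 * 0.42690889 - 0.9900 * 1.00000000 * 0.23962528 = 0.0975

Answer: Price = 0.0975


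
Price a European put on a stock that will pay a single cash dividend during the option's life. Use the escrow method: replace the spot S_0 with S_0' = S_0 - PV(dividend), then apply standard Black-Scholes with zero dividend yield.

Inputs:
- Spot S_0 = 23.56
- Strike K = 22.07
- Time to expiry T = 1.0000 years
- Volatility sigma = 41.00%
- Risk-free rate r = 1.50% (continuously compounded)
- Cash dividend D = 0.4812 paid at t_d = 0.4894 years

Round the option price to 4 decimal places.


Answer: Price = 3.0080

Derivation:
PV(D) = D * exp(-r * t_d) = 0.4812 * 0.99268588 = 0.47768045
S_0' = S_0 - PV(D) = 23.5600 - 0.47768045 = 23.08231955
d1 = (ln(S_0'/K) + (r + sigma^2/2)*T) / (sigma*sqrt(T)) = 0.35097004
d2 = d1 - sigma*sqrt(T) = -0.05902996
exp(-rT) = 0.98511194
N(-d1) = 0.36280541; N(-d2) = 0.52353588
P = K * exp(-rT) * N(-d2) - S_0' * N(-d1) = 22.0700 * 0.98511194 * 0.52353588 - 23.08231955 * 0.36280541 = 3.0080


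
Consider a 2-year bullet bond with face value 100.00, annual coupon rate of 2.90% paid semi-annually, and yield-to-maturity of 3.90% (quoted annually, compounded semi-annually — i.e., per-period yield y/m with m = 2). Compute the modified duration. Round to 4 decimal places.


Answer: Modified duration = 1.9196

Derivation:
Coupon per period c = face * coupon_rate / m = 1.450000
Periods per year m = 2; per-period yield y/m = 0.019500
Number of cashflows N = 4
Cashflows (t years, CF_t, discount factor 1/(1+y/m)^(m*t), PV):
  t = 0.5000: CF_t = 1.450000, DF = 0.980873, PV = 1.422266
  t = 1.0000: CF_t = 1.450000, DF = 0.962112, PV = 1.395062
  t = 1.5000: CF_t = 1.450000, DF = 0.943709, PV = 1.368379
  t = 2.0000: CF_t = 101.450000, DF = 0.925659, PV = 93.908117
Price P = sum_t PV_t = 98.093823
First compute Macaulay numerator sum_t t * PV_t:
  t * PV_t at t = 0.5000: 0.711133
  t * PV_t at t = 1.0000: 1.395062
  t * PV_t at t = 1.5000: 2.052568
  t * PV_t at t = 2.0000: 187.816233
Macaulay duration D = 191.974996 / 98.093823 = 1.957055
Modified duration = D / (1 + y/m) = 1.957055 / (1 + 0.019500) = 1.919622


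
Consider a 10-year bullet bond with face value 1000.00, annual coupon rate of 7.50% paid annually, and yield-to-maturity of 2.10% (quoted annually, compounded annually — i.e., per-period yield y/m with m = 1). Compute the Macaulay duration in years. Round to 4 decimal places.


Answer: Macaulay duration = 7.8883 years

Derivation:
Coupon per period c = face * coupon_rate / m = 75.000000
Periods per year m = 1; per-period yield y/m = 0.021000
Number of cashflows N = 10
Cashflows (t years, CF_t, discount factor 1/(1+y/m)^(m*t), PV):
  t = 1.0000: CF_t = 75.000000, DF = 0.979432, PV = 73.457395
  t = 2.0000: CF_t = 75.000000, DF = 0.959287, PV = 71.946518
  t = 3.0000: CF_t = 75.000000, DF = 0.939556, PV = 70.466717
  t = 4.0000: CF_t = 75.000000, DF = 0.920231, PV = 69.017352
  t = 5.0000: CF_t = 75.000000, DF = 0.901304, PV = 67.597799
  t = 6.0000: CF_t = 75.000000, DF = 0.882766, PV = 66.207442
  t = 7.0000: CF_t = 75.000000, DF = 0.864609, PV = 64.845683
  t = 8.0000: CF_t = 75.000000, DF = 0.846826, PV = 63.511932
  t = 9.0000: CF_t = 75.000000, DF = 0.829408, PV = 62.205614
  t = 10.0000: CF_t = 1075.000000, DF = 0.812349, PV = 873.275032
Price P = sum_t PV_t = 1482.531485
Macaulay numerator sum_t t * PV_t:
  t * PV_t at t = 1.0000: 73.457395
  t * PV_t at t = 2.0000: 143.893036
  t * PV_t at t = 3.0000: 211.400150
  t * PV_t at t = 4.0000: 276.069410
  t * PV_t at t = 5.0000: 337.988993
  t * PV_t at t = 6.0000: 397.244654
  t * PV_t at t = 7.0000: 453.919781
  t * PV_t at t = 8.0000: 508.095459
  t * PV_t at t = 9.0000: 559.850530
  t * PV_t at t = 10.0000: 8732.750321
Macaulay duration D = (sum_t t * PV_t) / P = 11694.669729 / 1482.531485 = 7.888311


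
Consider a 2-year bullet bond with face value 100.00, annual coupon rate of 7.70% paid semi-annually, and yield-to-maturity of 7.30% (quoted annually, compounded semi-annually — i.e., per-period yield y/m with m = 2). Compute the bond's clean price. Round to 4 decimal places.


Answer: Price = 100.7320

Derivation:
Coupon per period c = face * coupon_rate / m = 3.850000
Periods per year m = 2; per-period yield y/m = 0.036500
Number of cashflows N = 4
Cashflows (t years, CF_t, discount factor 1/(1+y/m)^(m*t), PV):
  t = 0.5000: CF_t = 3.850000, DF = 0.964785, PV = 3.714424
  t = 1.0000: CF_t = 3.850000, DF = 0.930811, PV = 3.583621
  t = 1.5000: CF_t = 3.850000, DF = 0.898033, PV = 3.457425
  t = 2.0000: CF_t = 103.850000, DF = 0.866409, PV = 89.976537
Price P = sum_t PV_t = 100.732007


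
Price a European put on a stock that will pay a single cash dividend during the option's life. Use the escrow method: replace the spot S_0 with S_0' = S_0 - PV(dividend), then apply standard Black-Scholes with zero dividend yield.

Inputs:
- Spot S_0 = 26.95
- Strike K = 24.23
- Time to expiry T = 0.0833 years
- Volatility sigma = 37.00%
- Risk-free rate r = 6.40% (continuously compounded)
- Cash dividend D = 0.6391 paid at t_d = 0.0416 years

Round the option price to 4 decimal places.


Answer: Price = 0.3106

Derivation:
PV(D) = D * exp(-r * t_d) = 0.6391 * 0.99734114 = 0.63740072
S_0' = S_0 - PV(D) = 26.9500 - 0.63740072 = 26.31259928
d1 = (ln(S_0'/K) + (r + sigma^2/2)*T) / (sigma*sqrt(T)) = 0.87546403
d2 = d1 - sigma*sqrt(T) = 0.76867560
exp(-rT) = 0.99468299
N(-d1) = 0.19066074; N(-d2) = 0.22104296
P = K * exp(-rT) * N(-d2) - S_0' * N(-d1) = 24.2300 * 0.99468299 * 0.22104296 - 26.31259928 * 0.19066074 = 0.3106


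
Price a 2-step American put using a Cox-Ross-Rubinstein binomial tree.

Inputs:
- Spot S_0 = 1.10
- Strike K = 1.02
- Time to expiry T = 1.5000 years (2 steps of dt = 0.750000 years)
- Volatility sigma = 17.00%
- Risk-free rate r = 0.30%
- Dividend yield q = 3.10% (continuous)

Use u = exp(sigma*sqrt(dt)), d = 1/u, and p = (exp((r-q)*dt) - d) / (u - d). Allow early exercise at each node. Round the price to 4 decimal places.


dt = T/N = 0.750000
u = exp(sigma*sqrt(dt)) = 1.158614; d = 1/u = 0.863100
p = (exp((r-q)*dt) - d) / (u - d) = 0.392938
Discount per step: exp(-r*dt) = 0.997753
Stock lattice S(k, i) with i counting down-moves:
  k=0: S(0,0) = 1.1000
  k=1: S(1,0) = 1.2745; S(1,1) = 0.9494
  k=2: S(2,0) = 1.4766; S(2,1) = 1.1000; S(2,2) = 0.8194
Terminal payoffs V(N, i) = max(K - S_T, 0):
  V(2,0) = 0.000000; V(2,1) = 0.000000; V(2,2) = 0.200564
Backward induction: V(k, i) = exp(-r*dt) * [p * V(k+1, i) + (1-p) * V(k+1, i+1)]; then take max(V_cont, immediate exercise) for American.
  V(1,0) = exp(-r*dt) * [p*0.000000 + (1-p)*0.000000] = 0.000000; exercise = 0.000000; V(1,0) = max -> 0.000000
  V(1,1) = exp(-r*dt) * [p*0.000000 + (1-p)*0.200564] = 0.121481; exercise = 0.070590; V(1,1) = max -> 0.121481
  V(0,0) = exp(-r*dt) * [p*0.000000 + (1-p)*0.121481] = 0.073581; exercise = 0.000000; V(0,0) = max -> 0.073581

Answer: Price = V(0,0) = 0.0736


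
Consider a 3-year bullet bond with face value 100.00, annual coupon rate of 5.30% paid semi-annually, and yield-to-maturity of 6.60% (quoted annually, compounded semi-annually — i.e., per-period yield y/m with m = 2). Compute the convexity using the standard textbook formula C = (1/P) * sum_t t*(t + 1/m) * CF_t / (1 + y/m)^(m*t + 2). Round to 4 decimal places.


Coupon per period c = face * coupon_rate / m = 2.650000
Periods per year m = 2; per-period yield y/m = 0.033000
Number of cashflows N = 6
Cashflows (t years, CF_t, discount factor 1/(1+y/m)^(m*t), PV):
  t = 0.5000: CF_t = 2.650000, DF = 0.968054, PV = 2.565344
  t = 1.0000: CF_t = 2.650000, DF = 0.937129, PV = 2.483392
  t = 1.5000: CF_t = 2.650000, DF = 0.907192, PV = 2.404058
  t = 2.0000: CF_t = 2.650000, DF = 0.878211, PV = 2.327258
  t = 2.5000: CF_t = 2.650000, DF = 0.850156, PV = 2.252912
  t = 3.0000: CF_t = 102.650000, DF = 0.822997, PV = 84.480607
Price P = sum_t PV_t = 96.513571
Convexity numerator sum_t t*(t + 1/m) * CF_t / (1+y/m)^(m*t + 2):
  t = 0.5000: term = 1.202029
  t = 1.0000: term = 3.490887
  t = 1.5000: term = 6.758737
  t = 2.0000: term = 10.904706
  t = 2.5000: term = 15.834519
  t = 3.0000: term = 831.276839
Convexity = (1/P) * sum = 869.467718 / 96.513571 = 9.008761

Answer: Convexity = 9.0088


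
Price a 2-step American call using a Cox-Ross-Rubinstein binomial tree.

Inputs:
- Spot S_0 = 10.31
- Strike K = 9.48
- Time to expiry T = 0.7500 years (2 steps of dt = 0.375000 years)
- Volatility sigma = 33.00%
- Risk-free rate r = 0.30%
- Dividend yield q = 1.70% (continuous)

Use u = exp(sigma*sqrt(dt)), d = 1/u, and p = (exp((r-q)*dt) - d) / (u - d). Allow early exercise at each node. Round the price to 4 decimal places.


Answer: Price = V(0,0) = 1.5732

Derivation:
dt = T/N = 0.375000
u = exp(sigma*sqrt(dt)) = 1.223949; d = 1/u = 0.817027
p = (exp((r-q)*dt) - d) / (u - d) = 0.436783
Discount per step: exp(-r*dt) = 0.998876
Stock lattice S(k, i) with i counting down-moves:
  k=0: S(0,0) = 10.3100
  k=1: S(1,0) = 12.6189; S(1,1) = 8.4236
  k=2: S(2,0) = 15.4449; S(2,1) = 10.3100; S(2,2) = 6.8823
Terminal payoffs V(N, i) = max(S_T - K, 0):
  V(2,0) = 5.964919; V(2,1) = 0.830000; V(2,2) = 0.000000
Backward induction: V(k, i) = exp(-r*dt) * [p * V(k+1, i) + (1-p) * V(k+1, i+1)]; then take max(V_cont, immediate exercise) for American.
  V(1,0) = exp(-r*dt) * [p*5.964919 + (1-p)*0.830000] = 3.069388; exercise = 3.138919; V(1,0) = max -> 3.138919
  V(1,1) = exp(-r*dt) * [p*0.830000 + (1-p)*0.000000] = 0.362122; exercise = 0.000000; V(1,1) = max -> 0.362122
  V(0,0) = exp(-r*dt) * [p*3.138919 + (1-p)*0.362122] = 1.573208; exercise = 0.830000; V(0,0) = max -> 1.573208


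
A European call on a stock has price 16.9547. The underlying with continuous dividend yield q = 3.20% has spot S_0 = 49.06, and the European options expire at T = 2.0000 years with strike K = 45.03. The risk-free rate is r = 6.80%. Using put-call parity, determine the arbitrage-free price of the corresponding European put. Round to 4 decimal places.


Put-call parity: C - P = S_0 * exp(-qT) - K * exp(-rT).
S_0 * exp(-qT) = 49.0600 * 0.93800500 = 46.01852528
K * exp(-rT) = 45.0300 * 0.87284263 = 39.30410374
P = C - S*exp(-qT) + K*exp(-rT)
P = 16.9547 - 46.01852528 + 39.30410374 = 10.2403

Answer: Put price = 10.2403


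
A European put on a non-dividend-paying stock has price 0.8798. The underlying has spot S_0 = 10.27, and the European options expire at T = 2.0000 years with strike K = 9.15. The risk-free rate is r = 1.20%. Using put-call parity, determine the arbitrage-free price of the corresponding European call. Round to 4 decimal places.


Answer: Call price = 2.2168

Derivation:
Put-call parity: C - P = S_0 * exp(-qT) - K * exp(-rT).
S_0 * exp(-qT) = 10.2700 * 1.00000000 = 10.27000000
K * exp(-rT) = 9.1500 * 0.97628571 = 8.93301424
C = P + S*exp(-qT) - K*exp(-rT)
C = 0.8798 + 10.27000000 - 8.93301424 = 2.2168


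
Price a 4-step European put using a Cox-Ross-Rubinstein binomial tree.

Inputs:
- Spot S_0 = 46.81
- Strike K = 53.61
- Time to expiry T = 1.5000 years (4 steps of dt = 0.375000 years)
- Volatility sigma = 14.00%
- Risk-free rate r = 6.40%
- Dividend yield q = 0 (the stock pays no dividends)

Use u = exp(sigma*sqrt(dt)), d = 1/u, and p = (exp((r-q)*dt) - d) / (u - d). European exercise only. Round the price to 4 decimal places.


Answer: Price = V(0,0) = 4.1948

Derivation:
dt = T/N = 0.375000
u = exp(sigma*sqrt(dt)) = 1.089514; d = 1/u = 0.917840
p = (exp((r-q)*dt) - d) / (u - d) = 0.620071
Discount per step: exp(-r*dt) = 0.976286
Stock lattice S(k, i) with i counting down-moves:
  k=0: S(0,0) = 46.8100
  k=1: S(1,0) = 51.0002; S(1,1) = 42.9641
  k=2: S(2,0) = 55.5654; S(2,1) = 46.8100; S(2,2) = 39.4342
  k=3: S(3,0) = 60.5393; S(3,1) = 51.0002; S(3,2) = 42.9641; S(3,3) = 36.1943
  k=4: S(4,0) = 65.9585; S(4,1) = 55.5654; S(4,2) = 46.8100; S(4,3) = 39.4342; S(4,4) = 33.2205
Terminal payoffs V(N, i) = max(K - S_T, 0):
  V(4,0) = 0.000000; V(4,1) = 0.000000; V(4,2) = 6.800000; V(4,3) = 14.175835; V(4,4) = 20.389462
Backward induction: V(k, i) = exp(-r*dt) * [p * V(k+1, i) + (1-p) * V(k+1, i+1)].
  V(3,0) = exp(-r*dt) * [p*0.000000 + (1-p)*0.000000] = 0.000000
  V(3,1) = exp(-r*dt) * [p*0.000000 + (1-p)*6.800000] = 2.522253
  V(3,2) = exp(-r*dt) * [p*6.800000 + (1-p)*14.175835] = 9.374584
  V(3,3) = exp(-r*dt) * [p*14.175835 + (1-p)*20.389462] = 16.144421
  V(2,0) = exp(-r*dt) * [p*0.000000 + (1-p)*2.522253] = 0.935553
  V(2,1) = exp(-r*dt) * [p*2.522253 + (1-p)*9.374584] = 5.004103
  V(2,2) = exp(-r*dt) * [p*9.374584 + (1-p)*16.144421] = 11.663337
  V(1,0) = exp(-r*dt) * [p*0.935553 + (1-p)*5.004103] = 2.422472
  V(1,1) = exp(-r*dt) * [p*5.004103 + (1-p)*11.663337] = 7.355474
  V(0,0) = exp(-r*dt) * [p*2.422472 + (1-p)*7.355474] = 4.194772


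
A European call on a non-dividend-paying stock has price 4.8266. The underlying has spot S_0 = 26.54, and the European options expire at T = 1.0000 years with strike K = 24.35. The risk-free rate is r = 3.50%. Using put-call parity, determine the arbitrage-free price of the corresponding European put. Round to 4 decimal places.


Put-call parity: C - P = S_0 * exp(-qT) - K * exp(-rT).
S_0 * exp(-qT) = 26.5400 * 1.00000000 = 26.54000000
K * exp(-rT) = 24.3500 * 0.96560542 = 23.51249189
P = C - S*exp(-qT) + K*exp(-rT)
P = 4.8266 - 26.54000000 + 23.51249189 = 1.7991

Answer: Put price = 1.7991


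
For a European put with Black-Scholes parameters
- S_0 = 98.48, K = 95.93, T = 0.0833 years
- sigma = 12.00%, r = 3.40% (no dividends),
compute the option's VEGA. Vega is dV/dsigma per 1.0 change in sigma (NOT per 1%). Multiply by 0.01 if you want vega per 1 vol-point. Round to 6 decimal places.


Answer: Vega = 7.856973

Derivation:
d1 = 0.8565747042; d2 = 0.8219406170
phi(d1) = 0.2764297262; exp(-qT) = 1.0000000000; exp(-rT) = 0.9971718069
Vega = S * exp(-qT) * phi(d1) * sqrt(T) = 98.4800 * 1.0000000000 * 0.2764297262 * 0.2886173938 = 7.856973


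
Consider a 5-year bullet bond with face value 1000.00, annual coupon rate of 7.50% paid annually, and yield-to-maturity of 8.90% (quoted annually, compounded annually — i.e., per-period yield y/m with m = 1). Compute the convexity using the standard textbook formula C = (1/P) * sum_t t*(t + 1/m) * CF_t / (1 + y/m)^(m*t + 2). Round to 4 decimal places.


Coupon per period c = face * coupon_rate / m = 75.000000
Periods per year m = 1; per-period yield y/m = 0.089000
Number of cashflows N = 5
Cashflows (t years, CF_t, discount factor 1/(1+y/m)^(m*t), PV):
  t = 1.0000: CF_t = 75.000000, DF = 0.918274, PV = 68.870523
  t = 2.0000: CF_t = 75.000000, DF = 0.843226, PV = 63.241987
  t = 3.0000: CF_t = 75.000000, DF = 0.774313, PV = 58.073450
  t = 4.0000: CF_t = 75.000000, DF = 0.711031, PV = 53.327318
  t = 5.0000: CF_t = 1075.000000, DF = 0.652921, PV = 701.890017
Price P = sum_t PV_t = 945.403295
Convexity numerator sum_t t*(t + 1/m) * CF_t / (1+y/m)^(m*t + 2):
  t = 1.0000: term = 116.146899
  t = 2.0000: term = 319.963910
  t = 3.0000: term = 587.628851
  t = 4.0000: term = 899.340146
  t = 5.0000: term = 17755.567622
Convexity = (1/P) * sum = 19678.647428 / 945.403295 = 20.815082

Answer: Convexity = 20.8151


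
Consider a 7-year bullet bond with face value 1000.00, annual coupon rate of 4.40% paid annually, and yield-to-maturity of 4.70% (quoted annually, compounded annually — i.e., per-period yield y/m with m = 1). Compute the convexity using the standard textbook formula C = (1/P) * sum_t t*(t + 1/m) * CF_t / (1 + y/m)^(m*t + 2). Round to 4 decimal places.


Coupon per period c = face * coupon_rate / m = 44.000000
Periods per year m = 1; per-period yield y/m = 0.047000
Number of cashflows N = 7
Cashflows (t years, CF_t, discount factor 1/(1+y/m)^(m*t), PV):
  t = 1.0000: CF_t = 44.000000, DF = 0.955110, PV = 42.024833
  t = 2.0000: CF_t = 44.000000, DF = 0.912235, PV = 40.138331
  t = 3.0000: CF_t = 44.000000, DF = 0.871284, PV = 38.336515
  t = 4.0000: CF_t = 44.000000, DF = 0.832172, PV = 36.615583
  t = 5.0000: CF_t = 44.000000, DF = 0.794816, PV = 34.971903
  t = 6.0000: CF_t = 44.000000, DF = 0.759137, PV = 33.402009
  t = 7.0000: CF_t = 1044.000000, DF = 0.725059, PV = 756.961388
Price P = sum_t PV_t = 982.450562
Convexity numerator sum_t t*(t + 1/m) * CF_t / (1+y/m)^(m*t + 2):
  t = 1.0000: term = 76.673030
  t = 2.0000: term = 219.693496
  t = 3.0000: term = 419.662839
  t = 4.0000: term = 668.040176
  t = 5.0000: term = 957.077617
  t = 6.0000: term = 1279.759946
  t = 7.0000: term = 38669.485212
Convexity = (1/P) * sum = 42290.392316 / 982.450562 = 43.045822

Answer: Convexity = 43.0458


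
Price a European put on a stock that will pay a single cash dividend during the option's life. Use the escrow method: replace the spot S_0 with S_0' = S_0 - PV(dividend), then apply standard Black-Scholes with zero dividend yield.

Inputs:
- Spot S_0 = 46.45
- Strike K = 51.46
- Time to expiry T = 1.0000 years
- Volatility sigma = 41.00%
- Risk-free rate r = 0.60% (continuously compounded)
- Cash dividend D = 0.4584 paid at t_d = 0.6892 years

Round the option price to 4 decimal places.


PV(D) = D * exp(-r * t_d) = 0.4584 * 0.99587334 = 0.45650834
S_0' = S_0 - PV(D) = 46.4500 - 0.45650834 = 45.99349166
d1 = (ln(S_0'/K) + (r + sigma^2/2)*T) / (sigma*sqrt(T)) = -0.05428026
d2 = d1 - sigma*sqrt(T) = -0.46428026
exp(-rT) = 0.99401796
N(-d1) = 0.52164406; N(-d2) = 0.67877652
P = K * exp(-rT) * N(-d2) - S_0' * N(-d1) = 51.4600 * 0.99401796 * 0.67877652 - 45.99349166 * 0.52164406 = 10.7287

Answer: Price = 10.7287


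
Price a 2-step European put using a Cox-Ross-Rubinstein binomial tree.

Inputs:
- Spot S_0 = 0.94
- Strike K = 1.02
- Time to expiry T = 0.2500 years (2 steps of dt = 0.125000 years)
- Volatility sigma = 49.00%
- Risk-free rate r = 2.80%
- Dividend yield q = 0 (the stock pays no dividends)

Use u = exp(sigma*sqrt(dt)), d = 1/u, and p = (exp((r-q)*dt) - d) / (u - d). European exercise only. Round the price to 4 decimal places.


Answer: Price = V(0,0) = 0.1398

Derivation:
dt = T/N = 0.125000
u = exp(sigma*sqrt(dt)) = 1.189153; d = 1/u = 0.840935
p = (exp((r-q)*dt) - d) / (u - d) = 0.466866
Discount per step: exp(-r*dt) = 0.996506
Stock lattice S(k, i) with i counting down-moves:
  k=0: S(0,0) = 0.9400
  k=1: S(1,0) = 1.1178; S(1,1) = 0.7905
  k=2: S(2,0) = 1.3292; S(2,1) = 0.9400; S(2,2) = 0.6647
Terminal payoffs V(N, i) = max(K - S_T, 0):
  V(2,0) = 0.000000; V(2,1) = 0.080000; V(2,2) = 0.355259
Backward induction: V(k, i) = exp(-r*dt) * [p * V(k+1, i) + (1-p) * V(k+1, i+1)].
  V(1,0) = exp(-r*dt) * [p*0.000000 + (1-p)*0.080000] = 0.042502
  V(1,1) = exp(-r*dt) * [p*0.080000 + (1-p)*0.355259] = 0.225958
  V(0,0) = exp(-r*dt) * [p*0.042502 + (1-p)*0.225958] = 0.139818
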